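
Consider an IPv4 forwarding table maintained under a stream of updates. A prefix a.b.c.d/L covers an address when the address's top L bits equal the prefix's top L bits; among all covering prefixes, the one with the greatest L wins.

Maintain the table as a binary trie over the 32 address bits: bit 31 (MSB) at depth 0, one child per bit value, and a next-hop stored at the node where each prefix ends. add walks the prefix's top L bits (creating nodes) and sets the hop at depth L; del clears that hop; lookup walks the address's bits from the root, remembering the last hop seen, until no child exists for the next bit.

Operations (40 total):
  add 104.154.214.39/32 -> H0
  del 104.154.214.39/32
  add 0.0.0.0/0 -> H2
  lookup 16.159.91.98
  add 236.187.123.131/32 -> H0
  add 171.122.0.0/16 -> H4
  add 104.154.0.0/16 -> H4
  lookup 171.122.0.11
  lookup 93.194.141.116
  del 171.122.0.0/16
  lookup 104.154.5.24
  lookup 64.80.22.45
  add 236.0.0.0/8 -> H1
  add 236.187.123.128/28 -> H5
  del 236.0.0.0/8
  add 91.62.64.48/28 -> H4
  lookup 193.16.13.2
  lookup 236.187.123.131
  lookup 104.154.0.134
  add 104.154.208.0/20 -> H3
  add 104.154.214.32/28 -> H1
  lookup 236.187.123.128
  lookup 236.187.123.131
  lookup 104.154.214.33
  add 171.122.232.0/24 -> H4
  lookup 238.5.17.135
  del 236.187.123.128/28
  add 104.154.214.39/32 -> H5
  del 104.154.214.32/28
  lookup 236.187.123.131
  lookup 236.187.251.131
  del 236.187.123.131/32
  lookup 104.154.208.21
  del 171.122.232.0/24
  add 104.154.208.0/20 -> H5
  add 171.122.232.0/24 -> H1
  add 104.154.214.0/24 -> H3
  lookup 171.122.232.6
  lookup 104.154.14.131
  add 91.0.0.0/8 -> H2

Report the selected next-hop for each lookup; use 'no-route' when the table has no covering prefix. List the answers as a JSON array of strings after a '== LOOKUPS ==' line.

Trace:
  + 104.154.214.39/32 (H0) depth=32
  - 104.154.214.39/32 clear@32
  + 0.0.0.0/0 (H2) depth=0
  lookup 16.159.91.98: bits 0 walk d0:H2→d1:- -> H2
  + 236.187.123.131/32 (H0) depth=32
  + 171.122.0.0/16 (H4) depth=16
  + 104.154.0.0/16 (H4) depth=16
  lookup 171.122.0.11: bits 1010101101111010 walk d0:H2→d1:-→d2:-→d3:-→d4:-→d5:-→d6:-→d7:-→d8:-→d9:-→d10:-→d11:-→d12:-→d13:-→d14:-→d15:-→d16:H4 -> H4
  lookup 93.194.141.116: bits 01 walk d0:H2→d1:-→d2:- -> H2
  - 171.122.0.0/16 clear@16
  lookup 104.154.5.24: bits 0110100010011010 walk d0:H2→d1:-→d2:-→d3:-→d4:-→d5:-→d6:-→d7:-→d8:-→d9:-→d10:-→d11:-→d12:-→d13:-→d14:-→d15:-→d16:H4 -> H4
  lookup 64.80.22.45: bits 01 walk d0:H2→d1:-→d2:- -> H2
  + 236.0.0.0/8 (H1) depth=8
  + 236.187.123.128/28 (H5) depth=28
  - 236.0.0.0/8 clear@8
  + 91.62.64.48/28 (H4) depth=28
  lookup 193.16.13.2: bits 11 walk d0:H2→d1:-→d2:- -> H2
  lookup 236.187.123.131: bits 11101100101110110111101110000011 walk d0:H2→d1:-→d2:-→d3:-→d4:-→d5:-→d6:-→d7:-→d8:-→d9:-→d10:-→d11:-→d12:-→d13:-→d14:-→d15:-→d16:-→d17:-→d18:-→d19:-→d20:-→d21:-→d22:-→d23:-→d24:-→d25:-→d26:-→d27:-→d28:H5→d29:-→d30:-→d31:-→d32:H0 -> H0
  lookup 104.154.0.134: bits 0110100010011010 walk d0:H2→d1:-→d2:-→d3:-→d4:-→d5:-→d6:-→d7:-→d8:-→d9:-→d10:-→d11:-→d12:-→d13:-→d14:-→d15:-→d16:H4 -> H4
  + 104.154.208.0/20 (H3) depth=20
  + 104.154.214.32/28 (H1) depth=28
  lookup 236.187.123.128: bits 111011001011101101111011100000 walk d0:H2→d1:-→d2:-→d3:-→d4:-→d5:-→d6:-→d7:-→d8:-→d9:-→d10:-→d11:-→d12:-→d13:-→d14:-→d15:-→d16:-→d17:-→d18:-→d19:-→d20:-→d21:-→d22:-→d23:-→d24:-→d25:-→d26:-→d27:-→d28:H5→d29:-→d30:- -> H5
  lookup 236.187.123.131: bits 11101100101110110111101110000011 walk d0:H2→d1:-→d2:-→d3:-→d4:-→d5:-→d6:-→d7:-→d8:-→d9:-→d10:-→d11:-→d12:-→d13:-→d14:-→d15:-→d16:-→d17:-→d18:-→d19:-→d20:-→d21:-→d22:-→d23:-→d24:-→d25:-→d26:-→d27:-→d28:H5→d29:-→d30:-→d31:-→d32:H0 -> H0
  lookup 104.154.214.33: bits 01101000100110101101011000100 walk d0:H2→d1:-→d2:-→d3:-→d4:-→d5:-→d6:-→d7:-→d8:-→d9:-→d10:-→d11:-→d12:-→d13:-→d14:-→d15:-→d16:H4→d17:-→d18:-→d19:-→d20:H3→d21:-→d22:-→d23:-→d24:-→d25:-→d26:-→d27:-→d28:H1→d29:- -> H1
  + 171.122.232.0/24 (H4) depth=24
  lookup 238.5.17.135: bits 111011 walk d0:H2→d1:-→d2:-→d3:-→d4:-→d5:-→d6:- -> H2
  - 236.187.123.128/28 clear@28
  + 104.154.214.39/32 (H5) depth=32
  - 104.154.214.32/28 clear@28
  lookup 236.187.123.131: bits 11101100101110110111101110000011 walk d0:H2→d1:-→d2:-→d3:-→d4:-→d5:-→d6:-→d7:-→d8:-→d9:-→d10:-→d11:-→d12:-→d13:-→d14:-→d15:-→d16:-→d17:-→d18:-→d19:-→d20:-→d21:-→d22:-→d23:-→d24:-→d25:-→d26:-→d27:-→d28:-→d29:-→d30:-→d31:-→d32:H0 -> H0
  lookup 236.187.251.131: bits 1110110010111011 walk d0:H2→d1:-→d2:-→d3:-→d4:-→d5:-→d6:-→d7:-→d8:-→d9:-→d10:-→d11:-→d12:-→d13:-→d14:-→d15:-→d16:- -> H2
  - 236.187.123.131/32 clear@32
  lookup 104.154.208.21: bits 011010001001101011010 walk d0:H2→d1:-→d2:-→d3:-→d4:-→d5:-→d6:-→d7:-→d8:-→d9:-→d10:-→d11:-→d12:-→d13:-→d14:-→d15:-→d16:H4→d17:-→d18:-→d19:-→d20:H3→d21:- -> H3
  - 171.122.232.0/24 clear@24
  + 104.154.208.0/20 (H5) depth=20
  + 171.122.232.0/24 (H1) depth=24
  + 104.154.214.0/24 (H3) depth=24
  lookup 171.122.232.6: bits 101010110111101011101000 walk d0:H2→d1:-→d2:-→d3:-→d4:-→d5:-→d6:-→d7:-→d8:-→d9:-→d10:-→d11:-→d12:-→d13:-→d14:-→d15:-→d16:-→d17:-→d18:-→d19:-→d20:-→d21:-→d22:-→d23:-→d24:H1 -> H1
  lookup 104.154.14.131: bits 0110100010011010 walk d0:H2→d1:-→d2:-→d3:-→d4:-→d5:-→d6:-→d7:-→d8:-→d9:-→d10:-→d11:-→d12:-→d13:-→d14:-→d15:-→d16:H4 -> H4
  + 91.0.0.0/8 (H2) depth=8

== LOOKUPS ==
["H2","H4","H2","H4","H2","H2","H0","H4","H5","H0","H1","H2","H0","H2","H3","H1","H4"]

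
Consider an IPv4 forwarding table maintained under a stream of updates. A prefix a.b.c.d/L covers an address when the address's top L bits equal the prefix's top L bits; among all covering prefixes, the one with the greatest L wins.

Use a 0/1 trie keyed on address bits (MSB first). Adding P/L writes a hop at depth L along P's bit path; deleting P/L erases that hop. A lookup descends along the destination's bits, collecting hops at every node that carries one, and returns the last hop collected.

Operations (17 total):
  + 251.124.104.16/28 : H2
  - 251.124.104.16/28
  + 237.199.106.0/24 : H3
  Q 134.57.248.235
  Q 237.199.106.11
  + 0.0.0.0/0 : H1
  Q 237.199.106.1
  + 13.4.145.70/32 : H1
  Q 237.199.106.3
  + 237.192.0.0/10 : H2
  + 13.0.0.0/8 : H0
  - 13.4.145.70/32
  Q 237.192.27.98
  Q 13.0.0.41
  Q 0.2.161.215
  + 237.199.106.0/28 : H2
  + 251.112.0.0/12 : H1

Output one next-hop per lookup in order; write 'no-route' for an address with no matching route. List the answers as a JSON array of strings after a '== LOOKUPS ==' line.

Process each operation:
  + 251.124.104.16/28 (H2) depth=28
  - 251.124.104.16/28 clear@28
  + 237.199.106.0/24 (H3) depth=24
  lookup 134.57.248.235: bits 1 walk d0:-→d1:- -> no-route
  lookup 237.199.106.11: bits 111011011100011101101010 walk d0:-→d1:-→d2:-→d3:-→d4:-→d5:-→d6:-→d7:-→d8:-→d9:-→d10:-→d11:-→d12:-→d13:-→d14:-→d15:-→d16:-→d17:-→d18:-→d19:-→d20:-→d21:-→d22:-→d23:-→d24:H3 -> H3
  + 0.0.0.0/0 (H1) depth=0
  lookup 237.199.106.1: bits 111011011100011101101010 walk d0:H1→d1:-→d2:-→d3:-→d4:-→d5:-→d6:-→d7:-→d8:-→d9:-→d10:-→d11:-→d12:-→d13:-→d14:-→d15:-→d16:-→d17:-→d18:-→d19:-→d20:-→d21:-→d22:-→d23:-→d24:H3 -> H3
  + 13.4.145.70/32 (H1) depth=32
  lookup 237.199.106.3: bits 111011011100011101101010 walk d0:H1→d1:-→d2:-→d3:-→d4:-→d5:-→d6:-→d7:-→d8:-→d9:-→d10:-→d11:-→d12:-→d13:-→d14:-→d15:-→d16:-→d17:-→d18:-→d19:-→d20:-→d21:-→d22:-→d23:-→d24:H3 -> H3
  + 237.192.0.0/10 (H2) depth=10
  + 13.0.0.0/8 (H0) depth=8
  - 13.4.145.70/32 clear@32
  lookup 237.192.27.98: bits 1110110111000 walk d0:H1→d1:-→d2:-→d3:-→d4:-→d5:-→d6:-→d7:-→d8:-→d9:-→d10:H2→d11:-→d12:-→d13:- -> H2
  lookup 13.0.0.41: bits 0000110100000 walk d0:H1→d1:-→d2:-→d3:-→d4:-→d5:-→d6:-→d7:-→d8:H0→d9:-→d10:-→d11:-→d12:-→d13:- -> H0
  lookup 0.2.161.215: bits 0000 walk d0:H1→d1:-→d2:-→d3:-→d4:- -> H1
  + 237.199.106.0/28 (H2) depth=28
  + 251.112.0.0/12 (H1) depth=12

== LOOKUPS ==
["no-route","H3","H3","H3","H2","H0","H1"]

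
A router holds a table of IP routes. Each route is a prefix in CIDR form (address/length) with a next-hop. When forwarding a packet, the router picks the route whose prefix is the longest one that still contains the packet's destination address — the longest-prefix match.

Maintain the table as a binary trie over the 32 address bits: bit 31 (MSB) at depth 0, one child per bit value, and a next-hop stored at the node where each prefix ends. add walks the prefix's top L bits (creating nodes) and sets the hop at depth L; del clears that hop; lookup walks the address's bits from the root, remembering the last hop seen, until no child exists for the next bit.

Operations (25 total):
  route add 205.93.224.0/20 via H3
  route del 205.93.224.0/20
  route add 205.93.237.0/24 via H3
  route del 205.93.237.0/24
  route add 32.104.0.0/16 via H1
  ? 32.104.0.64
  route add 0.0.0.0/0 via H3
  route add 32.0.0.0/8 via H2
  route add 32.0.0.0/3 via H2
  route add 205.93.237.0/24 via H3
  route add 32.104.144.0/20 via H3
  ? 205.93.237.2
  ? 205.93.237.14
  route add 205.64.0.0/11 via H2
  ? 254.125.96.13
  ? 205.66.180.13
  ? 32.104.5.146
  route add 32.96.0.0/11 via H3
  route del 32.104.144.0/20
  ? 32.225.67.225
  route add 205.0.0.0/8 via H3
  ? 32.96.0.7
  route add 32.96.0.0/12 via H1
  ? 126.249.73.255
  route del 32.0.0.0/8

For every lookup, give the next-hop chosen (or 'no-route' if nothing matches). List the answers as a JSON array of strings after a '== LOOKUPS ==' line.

Apply in order:
  add 205.93.224.0/20 -> H3 at depth 20
  del 205.93.224.0/20 (clear depth 20)
  add 205.93.237.0/24 -> H3 at depth 24
  del 205.93.237.0/24 (clear depth 24)
  add 32.104.0.0/16 -> H1 at depth 16
  lookup 32.104.0.64: bits 0010000001101000 walk d0:-→d1:-→d2:-→d3:-→d4:-→d5:-→d6:-→d7:-→d8:-→d9:-→d10:-→d11:-→d12:-→d13:-→d14:-→d15:-→d16:H1 -> H1
  add 0.0.0.0/0 -> H3 at depth 0
  add 32.0.0.0/8 -> H2 at depth 8
  add 32.0.0.0/3 -> H2 at depth 3
  add 205.93.237.0/24 -> H3 at depth 24
  add 32.104.144.0/20 -> H3 at depth 20
  lookup 205.93.237.2: bits 110011010101110111101101 walk d0:H3→d1:-→d2:-→d3:-→d4:-→d5:-→d6:-→d7:-→d8:-→d9:-→d10:-→d11:-→d12:-→d13:-→d14:-→d15:-→d16:-→d17:-→d18:-→d19:-→d20:-→d21:-→d22:-→d23:-→d24:H3 -> H3
  lookup 205.93.237.14: bits 110011010101110111101101 walk d0:H3→d1:-→d2:-→d3:-→d4:-→d5:-→d6:-→d7:-→d8:-→d9:-→d10:-→d11:-→d12:-→d13:-→d14:-→d15:-→d16:-→d17:-→d18:-→d19:-→d20:-→d21:-→d22:-→d23:-→d24:H3 -> H3
  add 205.64.0.0/11 -> H2 at depth 11
  lookup 254.125.96.13: bits 11 walk d0:H3→d1:-→d2:- -> H3
  lookup 205.66.180.13: bits 11001101010 walk d0:H3→d1:-→d2:-→d3:-→d4:-→d5:-→d6:-→d7:-→d8:-→d9:-→d10:-→d11:H2 -> H2
  lookup 32.104.5.146: bits 0010000001101000 walk d0:H3→d1:-→d2:-→d3:H2→d4:-→d5:-→d6:-→d7:-→d8:H2→d9:-→d10:-→d11:-→d12:-→d13:-→d14:-→d15:-→d16:H1 -> H1
  add 32.96.0.0/11 -> H3 at depth 11
  del 32.104.144.0/20 (clear depth 20)
  lookup 32.225.67.225: bits 00100000 walk d0:H3→d1:-→d2:-→d3:H2→d4:-→d5:-→d6:-→d7:-→d8:H2 -> H2
  add 205.0.0.0/8 -> H3 at depth 8
  lookup 32.96.0.7: bits 001000000110 walk d0:H3→d1:-→d2:-→d3:H2→d4:-→d5:-→d6:-→d7:-→d8:H2→d9:-→d10:-→d11:H3→d12:- -> H3
  add 32.96.0.0/12 -> H1 at depth 12
  lookup 126.249.73.255: bits 0 walk d0:H3→d1:- -> H3
  del 32.0.0.0/8 (clear depth 8)

== LOOKUPS ==
["H1","H3","H3","H3","H2","H1","H2","H3","H3"]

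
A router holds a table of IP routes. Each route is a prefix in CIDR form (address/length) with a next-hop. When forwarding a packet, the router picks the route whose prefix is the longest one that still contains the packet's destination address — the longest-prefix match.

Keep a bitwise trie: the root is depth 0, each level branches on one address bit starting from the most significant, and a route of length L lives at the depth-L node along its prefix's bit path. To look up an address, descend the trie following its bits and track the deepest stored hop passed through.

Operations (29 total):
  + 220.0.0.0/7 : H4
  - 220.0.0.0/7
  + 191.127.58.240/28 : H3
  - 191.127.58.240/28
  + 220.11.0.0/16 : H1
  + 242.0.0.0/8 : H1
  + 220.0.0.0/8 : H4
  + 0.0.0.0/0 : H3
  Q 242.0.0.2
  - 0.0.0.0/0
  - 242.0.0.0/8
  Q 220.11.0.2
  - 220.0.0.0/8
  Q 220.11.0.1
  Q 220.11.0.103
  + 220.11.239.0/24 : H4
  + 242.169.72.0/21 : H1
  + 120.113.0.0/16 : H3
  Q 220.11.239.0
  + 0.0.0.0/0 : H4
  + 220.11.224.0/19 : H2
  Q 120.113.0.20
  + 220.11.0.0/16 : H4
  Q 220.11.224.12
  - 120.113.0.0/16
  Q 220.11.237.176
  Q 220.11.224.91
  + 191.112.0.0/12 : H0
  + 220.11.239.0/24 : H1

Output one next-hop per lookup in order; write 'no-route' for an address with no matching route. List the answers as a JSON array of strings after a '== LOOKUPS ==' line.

Apply in order:
  + 220.0.0.0/7 (H4) depth=7
  - 220.0.0.0/7 clear@7
  + 191.127.58.240/28 (H3) depth=28
  - 191.127.58.240/28 clear@28
  + 220.11.0.0/16 (H1) depth=16
  + 242.0.0.0/8 (H1) depth=8
  + 220.0.0.0/8 (H4) depth=8
  + 0.0.0.0/0 (H3) depth=0
  lookup 242.0.0.2: bits 11110010 walk d0:H3→d1:-→d2:-→d3:-→d4:-→d5:-→d6:-→d7:-→d8:H1 -> H1
  - 0.0.0.0/0 clear@0
  - 242.0.0.0/8 clear@8
  lookup 220.11.0.2: bits 1101110000001011 walk d0:-→d1:-→d2:-→d3:-→d4:-→d5:-→d6:-→d7:-→d8:H4→d9:-→d10:-→d11:-→d12:-→d13:-→d14:-→d15:-→d16:H1 -> H1
  - 220.0.0.0/8 clear@8
  lookup 220.11.0.1: bits 1101110000001011 walk d0:-→d1:-→d2:-→d3:-→d4:-→d5:-→d6:-→d7:-→d8:-→d9:-→d10:-→d11:-→d12:-→d13:-→d14:-→d15:-→d16:H1 -> H1
  lookup 220.11.0.103: bits 1101110000001011 walk d0:-→d1:-→d2:-→d3:-→d4:-→d5:-→d6:-→d7:-→d8:-→d9:-→d10:-→d11:-→d12:-→d13:-→d14:-→d15:-→d16:H1 -> H1
  + 220.11.239.0/24 (H4) depth=24
  + 242.169.72.0/21 (H1) depth=21
  + 120.113.0.0/16 (H3) depth=16
  lookup 220.11.239.0: bits 110111000000101111101111 walk d0:-→d1:-→d2:-→d3:-→d4:-→d5:-→d6:-→d7:-→d8:-→d9:-→d10:-→d11:-→d12:-→d13:-→d14:-→d15:-→d16:H1→d17:-→d18:-→d19:-→d20:-→d21:-→d22:-→d23:-→d24:H4 -> H4
  + 0.0.0.0/0 (H4) depth=0
  + 220.11.224.0/19 (H2) depth=19
  lookup 120.113.0.20: bits 0111100001110001 walk d0:H4→d1:-→d2:-→d3:-→d4:-→d5:-→d6:-→d7:-→d8:-→d9:-→d10:-→d11:-→d12:-→d13:-→d14:-→d15:-→d16:H3 -> H3
  + 220.11.0.0/16 (H4) depth=16
  lookup 220.11.224.12: bits 11011100000010111110 walk d0:H4→d1:-→d2:-→d3:-→d4:-→d5:-→d6:-→d7:-→d8:-→d9:-→d10:-→d11:-→d12:-→d13:-→d14:-→d15:-→d16:H4→d17:-→d18:-→d19:H2→d20:- -> H2
  - 120.113.0.0/16 clear@16
  lookup 220.11.237.176: bits 1101110000001011111011 walk d0:H4→d1:-→d2:-→d3:-→d4:-→d5:-→d6:-→d7:-→d8:-→d9:-→d10:-→d11:-→d12:-→d13:-→d14:-→d15:-→d16:H4→d17:-→d18:-→d19:H2→d20:-→d21:-→d22:- -> H2
  lookup 220.11.224.91: bits 11011100000010111110 walk d0:H4→d1:-→d2:-→d3:-→d4:-→d5:-→d6:-→d7:-→d8:-→d9:-→d10:-→d11:-→d12:-→d13:-→d14:-→d15:-→d16:H4→d17:-→d18:-→d19:H2→d20:- -> H2
  + 191.112.0.0/12 (H0) depth=12
  + 220.11.239.0/24 (H1) depth=24

== LOOKUPS ==
["H1","H1","H1","H1","H4","H3","H2","H2","H2"]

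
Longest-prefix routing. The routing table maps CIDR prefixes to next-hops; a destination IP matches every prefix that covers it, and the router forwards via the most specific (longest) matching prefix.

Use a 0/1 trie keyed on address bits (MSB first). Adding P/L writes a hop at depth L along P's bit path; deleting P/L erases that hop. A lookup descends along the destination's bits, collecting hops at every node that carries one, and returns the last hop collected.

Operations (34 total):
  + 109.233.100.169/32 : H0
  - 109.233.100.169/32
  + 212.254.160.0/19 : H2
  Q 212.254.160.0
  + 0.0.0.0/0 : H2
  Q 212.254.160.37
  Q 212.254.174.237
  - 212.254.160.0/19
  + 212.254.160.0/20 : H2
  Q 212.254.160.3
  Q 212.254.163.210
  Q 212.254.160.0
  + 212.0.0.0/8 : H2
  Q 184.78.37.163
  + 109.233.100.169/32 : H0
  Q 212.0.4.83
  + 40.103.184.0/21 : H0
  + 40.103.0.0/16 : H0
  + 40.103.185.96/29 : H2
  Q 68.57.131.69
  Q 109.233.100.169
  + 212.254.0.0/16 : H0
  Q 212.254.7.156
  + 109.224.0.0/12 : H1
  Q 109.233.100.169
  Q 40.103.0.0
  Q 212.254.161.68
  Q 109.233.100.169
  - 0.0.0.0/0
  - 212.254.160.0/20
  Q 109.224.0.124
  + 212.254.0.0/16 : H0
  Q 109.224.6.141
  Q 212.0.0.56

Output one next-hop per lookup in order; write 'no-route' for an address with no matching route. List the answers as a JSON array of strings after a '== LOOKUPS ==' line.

Process each operation:
  + 109.233.100.169/32 (H0) depth=32
  del 109.233.100.169/32 (clear depth 32)
  + 212.254.160.0/19 (H2) depth=19
  Q 212.254.160.0: descend 1101010011111110101 ; hops seen [H2] ; pick H2
  + 0.0.0.0/0 (H2) depth=0
  Q 212.254.160.37: descend 1101010011111110101 ; hops seen [H2,H2] ; pick H2
  Q 212.254.174.237: descend 1101010011111110101 ; hops seen [H2,H2] ; pick H2
  del 212.254.160.0/19 (clear depth 19)
  + 212.254.160.0/20 (H2) depth=20
  Q 212.254.160.3: descend 11010100111111101010 ; hops seen [H2,H2] ; pick H2
  Q 212.254.163.210: descend 11010100111111101010 ; hops seen [H2,H2] ; pick H2
  Q 212.254.160.0: descend 11010100111111101010 ; hops seen [H2,H2] ; pick H2
  + 212.0.0.0/8 (H2) depth=8
  Q 184.78.37.163: descend 1 ; hops seen [H2] ; pick H2
  + 109.233.100.169/32 (H0) depth=32
  Q 212.0.4.83: descend 11010100 ; hops seen [H2,H2] ; pick H2
  + 40.103.184.0/21 (H0) depth=21
  + 40.103.0.0/16 (H0) depth=16
  + 40.103.185.96/29 (H2) depth=29
  Q 68.57.131.69: descend 01 ; hops seen [H2] ; pick H2
  Q 109.233.100.169: descend 01101101111010010110010010101001 ; hops seen [H2,H0] ; pick H0
  + 212.254.0.0/16 (H0) depth=16
  Q 212.254.7.156: descend 1101010011111110 ; hops seen [H2,H2,H0] ; pick H0
  + 109.224.0.0/12 (H1) depth=12
  Q 109.233.100.169: descend 01101101111010010110010010101001 ; hops seen [H2,H1,H0] ; pick H0
  Q 40.103.0.0: descend 0010100001100111 ; hops seen [H2,H0] ; pick H0
  Q 212.254.161.68: descend 11010100111111101010 ; hops seen [H2,H2,H0,H2] ; pick H2
  Q 109.233.100.169: descend 01101101111010010110010010101001 ; hops seen [H2,H1,H0] ; pick H0
  del 0.0.0.0/0 (clear depth 0)
  del 212.254.160.0/20 (clear depth 20)
  Q 109.224.0.124: descend 011011011110 ; hops seen [H1] ; pick H1
  + 212.254.0.0/16 (H0) depth=16
  Q 109.224.6.141: descend 011011011110 ; hops seen [H1] ; pick H1
  Q 212.0.0.56: descend 11010100 ; hops seen [H2] ; pick H2

== LOOKUPS ==
["H2","H2","H2","H2","H2","H2","H2","H2","H2","H0","H0","H0","H0","H2","H0","H1","H1","H2"]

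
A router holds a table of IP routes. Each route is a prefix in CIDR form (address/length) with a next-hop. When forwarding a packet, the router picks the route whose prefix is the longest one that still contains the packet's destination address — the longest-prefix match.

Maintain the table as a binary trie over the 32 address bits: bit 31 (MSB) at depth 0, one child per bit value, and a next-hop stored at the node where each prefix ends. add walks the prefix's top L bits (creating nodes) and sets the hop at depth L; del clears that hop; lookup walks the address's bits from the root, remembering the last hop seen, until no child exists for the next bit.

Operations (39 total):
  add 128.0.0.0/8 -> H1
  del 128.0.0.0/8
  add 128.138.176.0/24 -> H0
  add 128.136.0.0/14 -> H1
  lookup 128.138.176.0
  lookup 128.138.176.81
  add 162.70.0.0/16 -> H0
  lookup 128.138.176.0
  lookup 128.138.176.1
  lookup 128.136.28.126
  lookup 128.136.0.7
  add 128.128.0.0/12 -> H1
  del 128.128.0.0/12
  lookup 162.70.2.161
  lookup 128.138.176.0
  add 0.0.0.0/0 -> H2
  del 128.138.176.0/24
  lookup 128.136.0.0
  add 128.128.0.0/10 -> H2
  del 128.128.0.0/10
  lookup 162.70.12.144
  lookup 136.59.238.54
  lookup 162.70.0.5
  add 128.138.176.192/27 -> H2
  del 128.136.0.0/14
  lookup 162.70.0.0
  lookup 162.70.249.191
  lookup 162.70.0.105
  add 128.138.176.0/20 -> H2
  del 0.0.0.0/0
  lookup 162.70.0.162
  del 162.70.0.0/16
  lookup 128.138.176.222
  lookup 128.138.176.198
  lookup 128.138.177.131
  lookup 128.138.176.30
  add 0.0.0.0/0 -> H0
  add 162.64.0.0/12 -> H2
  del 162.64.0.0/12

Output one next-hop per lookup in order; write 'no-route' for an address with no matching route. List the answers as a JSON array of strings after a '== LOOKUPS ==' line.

Apply in order:
  add 128.0.0.0/8 -> H1 at depth 8
  del 128.0.0.0/8 (clear depth 8)
  add 128.138.176.0/24 -> H0 at depth 24
  add 128.136.0.0/14 -> H1 at depth 14
  Q 128.138.176.0: descend 100000001000101010110000 ; hops seen [H1,H0] ; pick H0
  Q 128.138.176.81: descend 100000001000101010110000 ; hops seen [H1,H0] ; pick H0
  add 162.70.0.0/16 -> H0 at depth 16
  Q 128.138.176.0: descend 100000001000101010110000 ; hops seen [H1,H0] ; pick H0
  Q 128.138.176.1: descend 100000001000101010110000 ; hops seen [H1,H0] ; pick H0
  Q 128.136.28.126: descend 10000000100010 ; hops seen [H1] ; pick H1
  Q 128.136.0.7: descend 10000000100010 ; hops seen [H1] ; pick H1
  add 128.128.0.0/12 -> H1 at depth 12
  del 128.128.0.0/12 (clear depth 12)
  Q 162.70.2.161: descend 1010001001000110 ; hops seen [H0] ; pick H0
  Q 128.138.176.0: descend 100000001000101010110000 ; hops seen [H1,H0] ; pick H0
  add 0.0.0.0/0 -> H2 at depth 0
  del 128.138.176.0/24 (clear depth 24)
  Q 128.136.0.0: descend 10000000100010 ; hops seen [H2,H1] ; pick H1
  add 128.128.0.0/10 -> H2 at depth 10
  del 128.128.0.0/10 (clear depth 10)
  Q 162.70.12.144: descend 1010001001000110 ; hops seen [H2,H0] ; pick H0
  Q 136.59.238.54: descend 1000 ; hops seen [H2] ; pick H2
  Q 162.70.0.5: descend 1010001001000110 ; hops seen [H2,H0] ; pick H0
  add 128.138.176.192/27 -> H2 at depth 27
  del 128.136.0.0/14 (clear depth 14)
  Q 162.70.0.0: descend 1010001001000110 ; hops seen [H2,H0] ; pick H0
  Q 162.70.249.191: descend 1010001001000110 ; hops seen [H2,H0] ; pick H0
  Q 162.70.0.105: descend 1010001001000110 ; hops seen [H2,H0] ; pick H0
  add 128.138.176.0/20 -> H2 at depth 20
  del 0.0.0.0/0 (clear depth 0)
  Q 162.70.0.162: descend 1010001001000110 ; hops seen [H0] ; pick H0
  del 162.70.0.0/16 (clear depth 16)
  Q 128.138.176.222: descend 100000001000101010110000110 ; hops seen [H2,H2] ; pick H2
  Q 128.138.176.198: descend 100000001000101010110000110 ; hops seen [H2,H2] ; pick H2
  Q 128.138.177.131: descend 10000000100010101011000 ; hops seen [H2] ; pick H2
  Q 128.138.176.30: descend 100000001000101010110000 ; hops seen [H2] ; pick H2
  add 0.0.0.0/0 -> H0 at depth 0
  add 162.64.0.0/12 -> H2 at depth 12
  del 162.64.0.0/12 (clear depth 12)

== LOOKUPS ==
["H0","H0","H0","H0","H1","H1","H0","H0","H1","H0","H2","H0","H0","H0","H0","H0","H2","H2","H2","H2"]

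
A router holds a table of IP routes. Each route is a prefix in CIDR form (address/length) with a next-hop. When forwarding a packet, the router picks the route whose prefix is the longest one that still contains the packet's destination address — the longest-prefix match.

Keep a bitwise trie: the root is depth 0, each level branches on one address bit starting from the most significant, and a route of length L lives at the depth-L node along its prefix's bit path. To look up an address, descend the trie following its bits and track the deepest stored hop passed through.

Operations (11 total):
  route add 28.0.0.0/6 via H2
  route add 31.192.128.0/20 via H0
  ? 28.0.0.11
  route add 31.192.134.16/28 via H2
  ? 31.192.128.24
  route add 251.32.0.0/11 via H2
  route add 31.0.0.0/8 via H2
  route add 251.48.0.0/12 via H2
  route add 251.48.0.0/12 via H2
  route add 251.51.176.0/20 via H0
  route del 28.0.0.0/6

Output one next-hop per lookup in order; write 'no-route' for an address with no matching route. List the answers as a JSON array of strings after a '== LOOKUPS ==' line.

Trace:
  add 28.0.0.0/6 -> H2 at depth 6
  add 31.192.128.0/20 -> H0 at depth 20
  lookup 28.0.0.11: bits 000111 walk d0:-→d1:-→d2:-→d3:-→d4:-→d5:-→d6:H2 -> H2
  add 31.192.134.16/28 -> H2 at depth 28
  lookup 31.192.128.24: bits 000111111100000010000 walk d0:-→d1:-→d2:-→d3:-→d4:-→d5:-→d6:H2→d7:-→d8:-→d9:-→d10:-→d11:-→d12:-→d13:-→d14:-→d15:-→d16:-→d17:-→d18:-→d19:-→d20:H0→d21:- -> H0
  add 251.32.0.0/11 -> H2 at depth 11
  add 31.0.0.0/8 -> H2 at depth 8
  add 251.48.0.0/12 -> H2 at depth 12
  add 251.48.0.0/12 -> H2 at depth 12
  add 251.51.176.0/20 -> H0 at depth 20
  del 28.0.0.0/6 (clear depth 6)

== LOOKUPS ==
["H2","H0"]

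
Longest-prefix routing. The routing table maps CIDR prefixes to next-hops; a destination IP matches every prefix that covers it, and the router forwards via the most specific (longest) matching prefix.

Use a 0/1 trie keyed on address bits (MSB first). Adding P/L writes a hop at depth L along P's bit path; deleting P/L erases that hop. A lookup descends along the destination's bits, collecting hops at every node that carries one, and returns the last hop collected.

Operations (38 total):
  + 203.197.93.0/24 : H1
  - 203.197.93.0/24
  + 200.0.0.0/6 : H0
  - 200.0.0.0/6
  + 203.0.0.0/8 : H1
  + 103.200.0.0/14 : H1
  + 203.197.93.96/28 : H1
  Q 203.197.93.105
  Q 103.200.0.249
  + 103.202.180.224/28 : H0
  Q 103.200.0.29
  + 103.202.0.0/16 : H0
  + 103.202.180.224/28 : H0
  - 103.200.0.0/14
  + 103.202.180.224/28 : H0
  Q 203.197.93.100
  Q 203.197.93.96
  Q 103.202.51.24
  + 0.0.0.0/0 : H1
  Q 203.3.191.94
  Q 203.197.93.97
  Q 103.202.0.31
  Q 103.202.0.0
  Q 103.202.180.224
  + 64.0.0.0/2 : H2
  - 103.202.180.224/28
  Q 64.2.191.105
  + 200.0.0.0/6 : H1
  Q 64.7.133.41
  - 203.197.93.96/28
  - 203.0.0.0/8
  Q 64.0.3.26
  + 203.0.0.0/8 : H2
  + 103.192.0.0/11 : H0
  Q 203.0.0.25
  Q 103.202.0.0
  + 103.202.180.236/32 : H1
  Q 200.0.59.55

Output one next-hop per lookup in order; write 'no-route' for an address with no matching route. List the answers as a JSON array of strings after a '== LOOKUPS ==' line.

Trace:
  add 203.197.93.0/24 -> H1 at depth 24
  - 203.197.93.0/24 clear@24
  add 200.0.0.0/6 -> H0 at depth 6
  - 200.0.0.0/6 clear@6
  add 203.0.0.0/8 -> H1 at depth 8
  add 103.200.0.0/14 -> H1 at depth 14
  add 203.197.93.96/28 -> H1 at depth 28
  Q 203.197.93.105: descend 1100101111000101010111010110 ; hops seen [H1,H1] ; pick H1
  Q 103.200.0.249: descend 01100111110010 ; hops seen [H1] ; pick H1
  add 103.202.180.224/28 -> H0 at depth 28
  Q 103.200.0.29: descend 01100111110010 ; hops seen [H1] ; pick H1
  add 103.202.0.0/16 -> H0 at depth 16
  add 103.202.180.224/28 -> H0 at depth 28
  - 103.200.0.0/14 clear@14
  add 103.202.180.224/28 -> H0 at depth 28
  Q 203.197.93.100: descend 1100101111000101010111010110 ; hops seen [H1,H1] ; pick H1
  Q 203.197.93.96: descend 1100101111000101010111010110 ; hops seen [H1,H1] ; pick H1
  Q 103.202.51.24: descend 0110011111001010 ; hops seen [H0] ; pick H0
  add 0.0.0.0/0 -> H1 at depth 0
  Q 203.3.191.94: descend 11001011 ; hops seen [H1,H1] ; pick H1
  Q 203.197.93.97: descend 1100101111000101010111010110 ; hops seen [H1,H1,H1] ; pick H1
  Q 103.202.0.31: descend 0110011111001010 ; hops seen [H1,H0] ; pick H0
  Q 103.202.0.0: descend 0110011111001010 ; hops seen [H1,H0] ; pick H0
  Q 103.202.180.224: descend 0110011111001010101101001110 ; hops seen [H1,H0,H0] ; pick H0
  add 64.0.0.0/2 -> H2 at depth 2
  - 103.202.180.224/28 clear@28
  Q 64.2.191.105: descend 01 ; hops seen [H1,H2] ; pick H2
  add 200.0.0.0/6 -> H1 at depth 6
  Q 64.7.133.41: descend 01 ; hops seen [H1,H2] ; pick H2
  - 203.197.93.96/28 clear@28
  - 203.0.0.0/8 clear@8
  Q 64.0.3.26: descend 01 ; hops seen [H1,H2] ; pick H2
  add 203.0.0.0/8 -> H2 at depth 8
  add 103.192.0.0/11 -> H0 at depth 11
  Q 203.0.0.25: descend 11001011 ; hops seen [H1,H1,H2] ; pick H2
  Q 103.202.0.0: descend 0110011111001010 ; hops seen [H1,H2,H0,H0] ; pick H0
  add 103.202.180.236/32 -> H1 at depth 32
  Q 200.0.59.55: descend 110010 ; hops seen [H1,H1] ; pick H1

== LOOKUPS ==
["H1","H1","H1","H1","H1","H0","H1","H1","H0","H0","H0","H2","H2","H2","H2","H0","H1"]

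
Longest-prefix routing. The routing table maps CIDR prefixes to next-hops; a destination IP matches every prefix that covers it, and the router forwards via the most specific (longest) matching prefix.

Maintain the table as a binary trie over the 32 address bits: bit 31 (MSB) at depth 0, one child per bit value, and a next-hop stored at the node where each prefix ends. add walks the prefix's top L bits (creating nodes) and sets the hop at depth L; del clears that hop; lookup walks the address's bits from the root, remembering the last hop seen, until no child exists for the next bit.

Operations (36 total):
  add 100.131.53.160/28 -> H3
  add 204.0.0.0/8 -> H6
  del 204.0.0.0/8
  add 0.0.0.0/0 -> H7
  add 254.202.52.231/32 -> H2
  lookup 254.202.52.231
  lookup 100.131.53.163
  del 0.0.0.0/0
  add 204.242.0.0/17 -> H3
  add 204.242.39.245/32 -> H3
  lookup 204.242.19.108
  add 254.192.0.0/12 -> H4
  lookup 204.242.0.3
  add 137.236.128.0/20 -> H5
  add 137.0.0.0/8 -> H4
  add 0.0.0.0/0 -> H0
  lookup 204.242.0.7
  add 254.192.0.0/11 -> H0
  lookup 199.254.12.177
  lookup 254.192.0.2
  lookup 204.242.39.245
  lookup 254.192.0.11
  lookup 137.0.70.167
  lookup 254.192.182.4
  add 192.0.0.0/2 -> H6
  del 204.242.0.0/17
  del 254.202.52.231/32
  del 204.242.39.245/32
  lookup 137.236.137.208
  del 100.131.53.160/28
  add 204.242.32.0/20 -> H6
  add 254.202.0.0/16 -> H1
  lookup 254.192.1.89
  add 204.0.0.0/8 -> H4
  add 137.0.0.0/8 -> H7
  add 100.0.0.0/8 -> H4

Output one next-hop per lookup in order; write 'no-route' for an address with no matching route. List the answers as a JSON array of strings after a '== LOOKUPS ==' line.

Process each operation:
  + 100.131.53.160/28 (H3) depth=28
  + 204.0.0.0/8 (H6) depth=8
  del 204.0.0.0/8 (clear depth 8)
  + 0.0.0.0/0 (H7) depth=0
  + 254.202.52.231/32 (H2) depth=32
  Q 254.202.52.231: descend 11111110110010100011010011100111 ; hops seen [H7,H2] ; pick H2
  Q 100.131.53.163: descend 0110010010000011001101011010 ; hops seen [H7,H3] ; pick H3
  del 0.0.0.0/0 (clear depth 0)
  + 204.242.0.0/17 (H3) depth=17
  + 204.242.39.245/32 (H3) depth=32
  Q 204.242.19.108: descend 110011001111001000 ; hops seen [H3] ; pick H3
  + 254.192.0.0/12 (H4) depth=12
  Q 204.242.0.3: descend 110011001111001000 ; hops seen [H3] ; pick H3
  + 137.236.128.0/20 (H5) depth=20
  + 137.0.0.0/8 (H4) depth=8
  + 0.0.0.0/0 (H0) depth=0
  Q 204.242.0.7: descend 110011001111001000 ; hops seen [H0,H3] ; pick H3
  + 254.192.0.0/11 (H0) depth=11
  Q 199.254.12.177: descend 1100 ; hops seen [H0] ; pick H0
  Q 254.192.0.2: descend 111111101100 ; hops seen [H0,H0,H4] ; pick H4
  Q 204.242.39.245: descend 11001100111100100010011111110101 ; hops seen [H0,H3,H3] ; pick H3
  Q 254.192.0.11: descend 111111101100 ; hops seen [H0,H0,H4] ; pick H4
  Q 137.0.70.167: descend 10001001 ; hops seen [H0,H4] ; pick H4
  Q 254.192.182.4: descend 111111101100 ; hops seen [H0,H0,H4] ; pick H4
  + 192.0.0.0/2 (H6) depth=2
  del 204.242.0.0/17 (clear depth 17)
  del 254.202.52.231/32 (clear depth 32)
  del 204.242.39.245/32 (clear depth 32)
  Q 137.236.137.208: descend 10001001111011001000 ; hops seen [H0,H4,H5] ; pick H5
  del 100.131.53.160/28 (clear depth 28)
  + 204.242.32.0/20 (H6) depth=20
  + 254.202.0.0/16 (H1) depth=16
  Q 254.192.1.89: descend 111111101100 ; hops seen [H0,H6,H0,H4] ; pick H4
  + 204.0.0.0/8 (H4) depth=8
  + 137.0.0.0/8 (H7) depth=8
  + 100.0.0.0/8 (H4) depth=8

== LOOKUPS ==
["H2","H3","H3","H3","H3","H0","H4","H3","H4","H4","H4","H5","H4"]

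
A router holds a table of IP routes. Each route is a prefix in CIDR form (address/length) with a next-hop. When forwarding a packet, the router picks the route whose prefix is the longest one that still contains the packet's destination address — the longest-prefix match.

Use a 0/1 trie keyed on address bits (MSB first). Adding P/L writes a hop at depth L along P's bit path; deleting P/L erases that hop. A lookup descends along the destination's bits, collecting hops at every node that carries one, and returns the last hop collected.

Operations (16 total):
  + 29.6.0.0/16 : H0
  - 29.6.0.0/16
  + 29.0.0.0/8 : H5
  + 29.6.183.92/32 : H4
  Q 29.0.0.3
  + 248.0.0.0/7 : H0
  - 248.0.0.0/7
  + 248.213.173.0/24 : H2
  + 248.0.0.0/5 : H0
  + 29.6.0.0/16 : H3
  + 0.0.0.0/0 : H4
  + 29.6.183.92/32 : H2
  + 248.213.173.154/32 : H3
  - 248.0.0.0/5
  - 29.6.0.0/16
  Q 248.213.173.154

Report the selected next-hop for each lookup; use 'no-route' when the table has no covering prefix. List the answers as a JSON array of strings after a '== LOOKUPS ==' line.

Apply in order:
  + 29.6.0.0/16 (H0) depth=16
  - 29.6.0.0/16 clear@16
  + 29.0.0.0/8 (H5) depth=8
  + 29.6.183.92/32 (H4) depth=32
  lookup 29.0.0.3: bits 0001110100000 walk d0:-→d1:-→d2:-→d3:-→d4:-→d5:-→d6:-→d7:-→d8:H5→d9:-→d10:-→d11:-→d12:-→d13:- -> H5
  + 248.0.0.0/7 (H0) depth=7
  - 248.0.0.0/7 clear@7
  + 248.213.173.0/24 (H2) depth=24
  + 248.0.0.0/5 (H0) depth=5
  + 29.6.0.0/16 (H3) depth=16
  + 0.0.0.0/0 (H4) depth=0
  + 29.6.183.92/32 (H2) depth=32
  + 248.213.173.154/32 (H3) depth=32
  - 248.0.0.0/5 clear@5
  - 29.6.0.0/16 clear@16
  lookup 248.213.173.154: bits 11111000110101011010110110011010 walk d0:H4→d1:-→d2:-→d3:-→d4:-→d5:-→d6:-→d7:-→d8:-→d9:-→d10:-→d11:-→d12:-→d13:-→d14:-→d15:-→d16:-→d17:-→d18:-→d19:-→d20:-→d21:-→d22:-→d23:-→d24:H2→d25:-→d26:-→d27:-→d28:-→d29:-→d30:-→d31:-→d32:H3 -> H3

== LOOKUPS ==
["H5","H3"]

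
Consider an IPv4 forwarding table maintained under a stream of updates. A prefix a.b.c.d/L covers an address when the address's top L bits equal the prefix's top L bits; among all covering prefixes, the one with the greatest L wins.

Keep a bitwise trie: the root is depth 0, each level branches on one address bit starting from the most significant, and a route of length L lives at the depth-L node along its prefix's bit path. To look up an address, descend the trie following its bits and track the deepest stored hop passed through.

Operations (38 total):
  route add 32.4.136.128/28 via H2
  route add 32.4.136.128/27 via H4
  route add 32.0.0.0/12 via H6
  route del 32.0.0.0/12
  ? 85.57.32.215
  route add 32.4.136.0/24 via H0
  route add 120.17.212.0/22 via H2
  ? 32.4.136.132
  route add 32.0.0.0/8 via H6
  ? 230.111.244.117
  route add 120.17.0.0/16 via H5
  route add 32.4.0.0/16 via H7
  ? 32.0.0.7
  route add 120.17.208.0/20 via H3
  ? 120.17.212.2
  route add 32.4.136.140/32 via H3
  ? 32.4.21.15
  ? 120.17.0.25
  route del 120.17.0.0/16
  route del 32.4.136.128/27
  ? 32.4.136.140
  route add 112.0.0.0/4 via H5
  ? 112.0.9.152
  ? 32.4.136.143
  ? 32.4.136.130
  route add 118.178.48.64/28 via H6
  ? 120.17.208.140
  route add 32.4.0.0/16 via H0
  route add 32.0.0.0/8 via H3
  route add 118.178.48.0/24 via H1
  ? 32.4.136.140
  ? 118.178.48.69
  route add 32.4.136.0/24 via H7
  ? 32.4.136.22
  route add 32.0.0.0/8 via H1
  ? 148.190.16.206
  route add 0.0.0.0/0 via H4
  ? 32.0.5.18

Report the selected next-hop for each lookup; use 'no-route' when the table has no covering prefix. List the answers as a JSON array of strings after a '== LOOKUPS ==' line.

Trace:
  + 32.4.136.128/28 (H2) depth=28
  + 32.4.136.128/27 (H4) depth=27
  + 32.0.0.0/12 (H6) depth=12
  del 32.0.0.0/12 (clear depth 12)
  Q 85.57.32.215: descend 0 ; hops seen [∅] ; pick no-route
  + 32.4.136.0/24 (H0) depth=24
  + 120.17.212.0/22 (H2) depth=22
  Q 32.4.136.132: descend 0010000000000100100010001000 ; hops seen [H0,H4,H2] ; pick H2
  + 32.0.0.0/8 (H6) depth=8
  Q 230.111.244.117: descend ε ; hops seen [∅] ; pick no-route
  + 120.17.0.0/16 (H5) depth=16
  + 32.4.0.0/16 (H7) depth=16
  Q 32.0.0.7: descend 0010000000000 ; hops seen [H6] ; pick H6
  + 120.17.208.0/20 (H3) depth=20
  Q 120.17.212.2: descend 0111100000010001110101 ; hops seen [H5,H3,H2] ; pick H2
  + 32.4.136.140/32 (H3) depth=32
  Q 32.4.21.15: descend 0010000000000100 ; hops seen [H6,H7] ; pick H7
  Q 120.17.0.25: descend 0111100000010001 ; hops seen [H5] ; pick H5
  del 120.17.0.0/16 (clear depth 16)
  del 32.4.136.128/27 (clear depth 27)
  Q 32.4.136.140: descend 00100000000001001000100010001100 ; hops seen [H6,H7,H0,H2,H3] ; pick H3
  + 112.0.0.0/4 (H5) depth=4
  Q 112.0.9.152: descend 0111 ; hops seen [H5] ; pick H5
  Q 32.4.136.143: descend 001000000000010010001000100011 ; hops seen [H6,H7,H0,H2] ; pick H2
  Q 32.4.136.130: descend 0010000000000100100010001000 ; hops seen [H6,H7,H0,H2] ; pick H2
  + 118.178.48.64/28 (H6) depth=28
  Q 120.17.208.140: descend 011110000001000111010 ; hops seen [H5,H3] ; pick H3
  + 32.4.0.0/16 (H0) depth=16
  + 32.0.0.0/8 (H3) depth=8
  + 118.178.48.0/24 (H1) depth=24
  Q 32.4.136.140: descend 00100000000001001000100010001100 ; hops seen [H3,H0,H0,H2,H3] ; pick H3
  Q 118.178.48.69: descend 0111011010110010001100000100 ; hops seen [H5,H1,H6] ; pick H6
  + 32.4.136.0/24 (H7) depth=24
  Q 32.4.136.22: descend 001000000000010010001000 ; hops seen [H3,H0,H7] ; pick H7
  + 32.0.0.0/8 (H1) depth=8
  Q 148.190.16.206: descend ε ; hops seen [∅] ; pick no-route
  + 0.0.0.0/0 (H4) depth=0
  Q 32.0.5.18: descend 0010000000000 ; hops seen [H4,H1] ; pick H1

== LOOKUPS ==
["no-route","H2","no-route","H6","H2","H7","H5","H3","H5","H2","H2","H3","H3","H6","H7","no-route","H1"]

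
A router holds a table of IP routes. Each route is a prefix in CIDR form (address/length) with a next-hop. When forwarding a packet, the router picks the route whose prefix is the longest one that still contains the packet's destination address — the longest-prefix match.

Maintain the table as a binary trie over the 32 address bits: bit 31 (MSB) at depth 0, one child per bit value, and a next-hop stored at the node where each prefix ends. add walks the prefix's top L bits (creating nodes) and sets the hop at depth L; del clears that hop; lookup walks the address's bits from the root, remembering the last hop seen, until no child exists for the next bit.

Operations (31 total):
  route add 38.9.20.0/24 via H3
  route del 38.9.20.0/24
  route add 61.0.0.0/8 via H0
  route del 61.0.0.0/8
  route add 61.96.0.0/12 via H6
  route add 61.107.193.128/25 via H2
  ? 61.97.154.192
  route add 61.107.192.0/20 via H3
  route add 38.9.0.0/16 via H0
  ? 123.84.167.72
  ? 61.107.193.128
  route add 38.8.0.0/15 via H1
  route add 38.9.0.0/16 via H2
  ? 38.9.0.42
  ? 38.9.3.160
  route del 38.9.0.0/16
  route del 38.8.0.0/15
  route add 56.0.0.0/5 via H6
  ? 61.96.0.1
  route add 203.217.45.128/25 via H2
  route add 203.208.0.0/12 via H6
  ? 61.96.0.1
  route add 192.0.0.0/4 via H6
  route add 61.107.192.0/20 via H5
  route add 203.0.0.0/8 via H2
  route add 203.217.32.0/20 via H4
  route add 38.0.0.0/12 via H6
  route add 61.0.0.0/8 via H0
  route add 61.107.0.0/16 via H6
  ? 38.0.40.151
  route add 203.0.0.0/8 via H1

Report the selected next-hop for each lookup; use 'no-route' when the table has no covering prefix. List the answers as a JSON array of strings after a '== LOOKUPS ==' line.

Apply in order:
  add 38.9.20.0/24 -> H3 at depth 24
  del 38.9.20.0/24 (clear depth 24)
  add 61.0.0.0/8 -> H0 at depth 8
  del 61.0.0.0/8 (clear depth 8)
  add 61.96.0.0/12 -> H6 at depth 12
  add 61.107.193.128/25 -> H2 at depth 25
  ? 61.97.154.192  path d0:-→d1:-→d2:-→d3:-→d4:-→d5:-→d6:-→d7:-→d8:-→d9:-→d10:-→d11:-→d12:H6  best=H6
  add 61.107.192.0/20 -> H3 at depth 20
  add 38.9.0.0/16 -> H0 at depth 16
  ? 123.84.167.72  path d0:-→d1:-  best=no-route
  ? 61.107.193.128  path d0:-→d1:-→d2:-→d3:-→d4:-→d5:-→d6:-→d7:-→d8:-→d9:-→d10:-→d11:-→d12:H6→d13:-→d14:-→d15:-→d16:-→d17:-→d18:-→d19:-→d20:H3→d21:-→d22:-→d23:-→d24:-→d25:H2  best=H2
  add 38.8.0.0/15 -> H1 at depth 15
  add 38.9.0.0/16 -> H2 at depth 16
  ? 38.9.0.42  path d0:-→d1:-→d2:-→d3:-→d4:-→d5:-→d6:-→d7:-→d8:-→d9:-→d10:-→d11:-→d12:-→d13:-→d14:-→d15:H1→d16:H2→d17:-→d18:-→d19:-  best=H2
  ? 38.9.3.160  path d0:-→d1:-→d2:-→d3:-→d4:-→d5:-→d6:-→d7:-→d8:-→d9:-→d10:-→d11:-→d12:-→d13:-→d14:-→d15:H1→d16:H2→d17:-→d18:-→d19:-  best=H2
  del 38.9.0.0/16 (clear depth 16)
  del 38.8.0.0/15 (clear depth 15)
  add 56.0.0.0/5 -> H6 at depth 5
  ? 61.96.0.1  path d0:-→d1:-→d2:-→d3:-→d4:-→d5:H6→d6:-→d7:-→d8:-→d9:-→d10:-→d11:-→d12:H6  best=H6
  add 203.217.45.128/25 -> H2 at depth 25
  add 203.208.0.0/12 -> H6 at depth 12
  ? 61.96.0.1  path d0:-→d1:-→d2:-→d3:-→d4:-→d5:H6→d6:-→d7:-→d8:-→d9:-→d10:-→d11:-→d12:H6  best=H6
  add 192.0.0.0/4 -> H6 at depth 4
  add 61.107.192.0/20 -> H5 at depth 20
  add 203.0.0.0/8 -> H2 at depth 8
  add 203.217.32.0/20 -> H4 at depth 20
  add 38.0.0.0/12 -> H6 at depth 12
  add 61.0.0.0/8 -> H0 at depth 8
  add 61.107.0.0/16 -> H6 at depth 16
  ? 38.0.40.151  path d0:-→d1:-→d2:-→d3:-→d4:-→d5:-→d6:-→d7:-→d8:-→d9:-→d10:-→d11:-→d12:H6  best=H6
  add 203.0.0.0/8 -> H1 at depth 8

== LOOKUPS ==
["H6","no-route","H2","H2","H2","H6","H6","H6"]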